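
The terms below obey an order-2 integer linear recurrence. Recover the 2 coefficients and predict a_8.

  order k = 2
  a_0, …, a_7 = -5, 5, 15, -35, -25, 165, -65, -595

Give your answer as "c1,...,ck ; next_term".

  a_2 = -1·5 + -4·-5 = 15
  a_3 = -1·15 + -4·5 = -35
  a_4 = -1·-35 + -4·15 = -25
  a_5 = -1·-25 + -4·-35 = 165
  a_6 = -1·165 + -4·-25 = -65
  a_7 = -1·-65 + -4·165 = -595
  a_8 = -1·-595 + -4·-65 = 855

-1,-4 ; 855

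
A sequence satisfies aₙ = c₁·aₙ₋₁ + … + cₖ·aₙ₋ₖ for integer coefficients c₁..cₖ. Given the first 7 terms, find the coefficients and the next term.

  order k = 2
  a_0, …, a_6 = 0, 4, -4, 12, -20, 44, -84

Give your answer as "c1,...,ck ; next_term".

-1,2 ; 172

  a_2 = -1·4 + 2·0 = -4
  a_3 = -1·-4 + 2·4 = 12
  a_4 = -1·12 + 2·-4 = -20
  a_5 = -1·-20 + 2·12 = 44
  a_6 = -1·44 + 2·-20 = -84
  a_7 = -1·-84 + 2·44 = 172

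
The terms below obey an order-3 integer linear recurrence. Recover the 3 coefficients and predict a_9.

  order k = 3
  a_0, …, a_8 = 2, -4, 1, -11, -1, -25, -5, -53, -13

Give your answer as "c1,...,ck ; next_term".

  a_3 = 1·1 + 2·-4 + -2·2 = -11
  a_4 = 1·-11 + 2·1 + -2·-4 = -1
  a_5 = 1·-1 + 2·-11 + -2·1 = -25
  a_6 = 1·-25 + 2·-1 + -2·-11 = -5
  a_7 = 1·-5 + 2·-25 + -2·-1 = -53
  a_8 = 1·-53 + 2·-5 + -2·-25 = -13
  a_9 = 1·-13 + 2·-53 + -2·-5 = -109

1,2,-2 ; -109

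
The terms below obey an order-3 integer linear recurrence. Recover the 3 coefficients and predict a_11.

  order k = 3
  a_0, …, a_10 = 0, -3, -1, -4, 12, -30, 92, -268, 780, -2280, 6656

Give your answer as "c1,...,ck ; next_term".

  a_3 = -2·-1 + 2·-3 + -2·0 = -4
  a_4 = -2·-4 + 2·-1 + -2·-3 = 12
  a_5 = -2·12 + 2·-4 + -2·-1 = -30
  a_6 = -2·-30 + 2·12 + -2·-4 = 92
  a_7 = -2·92 + 2·-30 + -2·12 = -268
  a_8 = -2·-268 + 2·92 + -2·-30 = 780
  a_9 = -2·780 + 2·-268 + -2·92 = -2280
  a_10 = -2·-2280 + 2·780 + -2·-268 = 6656
  a_11 = -2·6656 + 2·-2280 + -2·780 = -19432

-2,2,-2 ; -19432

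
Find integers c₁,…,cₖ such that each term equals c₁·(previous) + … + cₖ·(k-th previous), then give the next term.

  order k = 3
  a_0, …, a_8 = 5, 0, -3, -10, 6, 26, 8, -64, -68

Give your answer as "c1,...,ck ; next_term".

  a_3 = 0·-3 + -2·0 + -2·5 = -10
  a_4 = 0·-10 + -2·-3 + -2·0 = 6
  a_5 = 0·6 + -2·-10 + -2·-3 = 26
  a_6 = 0·26 + -2·6 + -2·-10 = 8
  a_7 = 0·8 + -2·26 + -2·6 = -64
  a_8 = 0·-64 + -2·8 + -2·26 = -68
  a_9 = 0·-68 + -2·-64 + -2·8 = 112

0,-2,-2 ; 112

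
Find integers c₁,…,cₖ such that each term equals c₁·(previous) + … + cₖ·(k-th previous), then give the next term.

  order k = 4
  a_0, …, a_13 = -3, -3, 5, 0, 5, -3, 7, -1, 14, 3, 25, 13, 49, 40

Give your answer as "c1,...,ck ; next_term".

1,1,-1,1 ; 101

  a_4 = 1·0 + 1·5 + -1·-3 + 1·-3 = 5
  a_5 = 1·5 + 1·0 + -1·5 + 1·-3 = -3
  a_6 = 1·-3 + 1·5 + -1·0 + 1·5 = 7
  a_7 = 1·7 + 1·-3 + -1·5 + 1·0 = -1
  a_8 = 1·-1 + 1·7 + -1·-3 + 1·5 = 14
  a_9 = 1·14 + 1·-1 + -1·7 + 1·-3 = 3
  a_10 = 1·3 + 1·14 + -1·-1 + 1·7 = 25
  a_11 = 1·25 + 1·3 + -1·14 + 1·-1 = 13
  a_12 = 1·13 + 1·25 + -1·3 + 1·14 = 49
  a_13 = 1·49 + 1·13 + -1·25 + 1·3 = 40
  a_14 = 1·40 + 1·49 + -1·13 + 1·25 = 101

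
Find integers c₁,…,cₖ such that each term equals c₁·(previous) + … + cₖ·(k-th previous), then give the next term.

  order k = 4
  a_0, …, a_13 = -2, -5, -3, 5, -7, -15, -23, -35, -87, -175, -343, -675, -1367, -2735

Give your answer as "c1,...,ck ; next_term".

  a_4 = 1·5 + 1·-3 + 1·-5 + 2·-2 = -7
  a_5 = 1·-7 + 1·5 + 1·-3 + 2·-5 = -15
  a_6 = 1·-15 + 1·-7 + 1·5 + 2·-3 = -23
  a_7 = 1·-23 + 1·-15 + 1·-7 + 2·5 = -35
  a_8 = 1·-35 + 1·-23 + 1·-15 + 2·-7 = -87
  a_9 = 1·-87 + 1·-35 + 1·-23 + 2·-15 = -175
  a_10 = 1·-175 + 1·-87 + 1·-35 + 2·-23 = -343
  a_11 = 1·-343 + 1·-175 + 1·-87 + 2·-35 = -675
  a_12 = 1·-675 + 1·-343 + 1·-175 + 2·-87 = -1367
  a_13 = 1·-1367 + 1·-675 + 1·-343 + 2·-175 = -2735
  a_14 = 1·-2735 + 1·-1367 + 1·-675 + 2·-343 = -5463

1,1,1,2 ; -5463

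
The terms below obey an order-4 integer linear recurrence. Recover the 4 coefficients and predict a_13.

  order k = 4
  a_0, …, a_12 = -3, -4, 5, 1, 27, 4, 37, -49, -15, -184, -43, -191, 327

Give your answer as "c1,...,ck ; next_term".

  a_4 = 0·1 + 2·5 + -2·-4 + -3·-3 = 27
  a_5 = 0·27 + 2·1 + -2·5 + -3·-4 = 4
  a_6 = 0·4 + 2·27 + -2·1 + -3·5 = 37
  a_7 = 0·37 + 2·4 + -2·27 + -3·1 = -49
  a_8 = 0·-49 + 2·37 + -2·4 + -3·27 = -15
  a_9 = 0·-15 + 2·-49 + -2·37 + -3·4 = -184
  a_10 = 0·-184 + 2·-15 + -2·-49 + -3·37 = -43
  a_11 = 0·-43 + 2·-184 + -2·-15 + -3·-49 = -191
  a_12 = 0·-191 + 2·-43 + -2·-184 + -3·-15 = 327
  a_13 = 0·327 + 2·-191 + -2·-43 + -3·-184 = 256

0,2,-2,-3 ; 256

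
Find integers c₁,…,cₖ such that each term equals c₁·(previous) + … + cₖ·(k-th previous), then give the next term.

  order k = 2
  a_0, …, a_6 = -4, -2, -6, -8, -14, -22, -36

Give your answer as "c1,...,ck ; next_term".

1,1 ; -58

  a_2 = 1·-2 + 1·-4 = -6
  a_3 = 1·-6 + 1·-2 = -8
  a_4 = 1·-8 + 1·-6 = -14
  a_5 = 1·-14 + 1·-8 = -22
  a_6 = 1·-22 + 1·-14 = -36
  a_7 = 1·-36 + 1·-22 = -58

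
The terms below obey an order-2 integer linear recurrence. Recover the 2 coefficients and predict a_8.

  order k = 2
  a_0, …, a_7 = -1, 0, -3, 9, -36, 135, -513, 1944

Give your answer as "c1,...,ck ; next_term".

-3,3 ; -7371

  a_2 = -3·0 + 3·-1 = -3
  a_3 = -3·-3 + 3·0 = 9
  a_4 = -3·9 + 3·-3 = -36
  a_5 = -3·-36 + 3·9 = 135
  a_6 = -3·135 + 3·-36 = -513
  a_7 = -3·-513 + 3·135 = 1944
  a_8 = -3·1944 + 3·-513 = -7371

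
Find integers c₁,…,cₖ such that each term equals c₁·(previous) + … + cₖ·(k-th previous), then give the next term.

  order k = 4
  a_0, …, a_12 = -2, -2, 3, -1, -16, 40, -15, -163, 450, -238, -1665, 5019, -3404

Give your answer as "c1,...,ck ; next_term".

-2,-4,2,1 ; -16836

  a_4 = -2·-1 + -4·3 + 2·-2 + 1·-2 = -16
  a_5 = -2·-16 + -4·-1 + 2·3 + 1·-2 = 40
  a_6 = -2·40 + -4·-16 + 2·-1 + 1·3 = -15
  a_7 = -2·-15 + -4·40 + 2·-16 + 1·-1 = -163
  a_8 = -2·-163 + -4·-15 + 2·40 + 1·-16 = 450
  a_9 = -2·450 + -4·-163 + 2·-15 + 1·40 = -238
  a_10 = -2·-238 + -4·450 + 2·-163 + 1·-15 = -1665
  a_11 = -2·-1665 + -4·-238 + 2·450 + 1·-163 = 5019
  a_12 = -2·5019 + -4·-1665 + 2·-238 + 1·450 = -3404
  a_13 = -2·-3404 + -4·5019 + 2·-1665 + 1·-238 = -16836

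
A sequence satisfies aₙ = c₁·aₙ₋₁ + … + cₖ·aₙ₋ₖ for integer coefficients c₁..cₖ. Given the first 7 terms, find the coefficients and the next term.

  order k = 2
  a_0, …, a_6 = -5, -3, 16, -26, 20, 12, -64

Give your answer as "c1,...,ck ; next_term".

  a_2 = -2·-3 + -2·-5 = 16
  a_3 = -2·16 + -2·-3 = -26
  a_4 = -2·-26 + -2·16 = 20
  a_5 = -2·20 + -2·-26 = 12
  a_6 = -2·12 + -2·20 = -64
  a_7 = -2·-64 + -2·12 = 104

-2,-2 ; 104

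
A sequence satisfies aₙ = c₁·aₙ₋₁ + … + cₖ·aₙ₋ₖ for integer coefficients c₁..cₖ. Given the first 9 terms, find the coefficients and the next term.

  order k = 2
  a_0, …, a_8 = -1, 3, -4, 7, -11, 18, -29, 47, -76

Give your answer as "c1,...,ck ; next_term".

-1,1 ; 123

  a_2 = -1·3 + 1·-1 = -4
  a_3 = -1·-4 + 1·3 = 7
  a_4 = -1·7 + 1·-4 = -11
  a_5 = -1·-11 + 1·7 = 18
  a_6 = -1·18 + 1·-11 = -29
  a_7 = -1·-29 + 1·18 = 47
  a_8 = -1·47 + 1·-29 = -76
  a_9 = -1·-76 + 1·47 = 123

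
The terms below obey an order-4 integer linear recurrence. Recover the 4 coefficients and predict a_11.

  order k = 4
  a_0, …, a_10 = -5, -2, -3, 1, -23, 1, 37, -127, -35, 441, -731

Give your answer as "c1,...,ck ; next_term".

  a_4 = -1·1 + -2·-3 + 4·-2 + 4·-5 = -23
  a_5 = -1·-23 + -2·1 + 4·-3 + 4·-2 = 1
  a_6 = -1·1 + -2·-23 + 4·1 + 4·-3 = 37
  a_7 = -1·37 + -2·1 + 4·-23 + 4·1 = -127
  a_8 = -1·-127 + -2·37 + 4·1 + 4·-23 = -35
  a_9 = -1·-35 + -2·-127 + 4·37 + 4·1 = 441
  a_10 = -1·441 + -2·-35 + 4·-127 + 4·37 = -731
  a_11 = -1·-731 + -2·441 + 4·-35 + 4·-127 = -799

-1,-2,4,4 ; -799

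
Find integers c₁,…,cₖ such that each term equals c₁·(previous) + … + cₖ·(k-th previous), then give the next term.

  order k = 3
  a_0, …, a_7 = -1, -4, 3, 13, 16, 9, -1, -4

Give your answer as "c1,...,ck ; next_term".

  a_3 = 2·3 + -2·-4 + 1·-1 = 13
  a_4 = 2·13 + -2·3 + 1·-4 = 16
  a_5 = 2·16 + -2·13 + 1·3 = 9
  a_6 = 2·9 + -2·16 + 1·13 = -1
  a_7 = 2·-1 + -2·9 + 1·16 = -4
  a_8 = 2·-4 + -2·-1 + 1·9 = 3

2,-2,1 ; 3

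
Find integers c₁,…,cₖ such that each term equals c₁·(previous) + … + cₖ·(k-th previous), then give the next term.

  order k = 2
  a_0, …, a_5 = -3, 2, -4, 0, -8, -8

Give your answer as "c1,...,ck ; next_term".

  a_2 = 1·2 + 2·-3 = -4
  a_3 = 1·-4 + 2·2 = 0
  a_4 = 1·0 + 2·-4 = -8
  a_5 = 1·-8 + 2·0 = -8
  a_6 = 1·-8 + 2·-8 = -24

1,2 ; -24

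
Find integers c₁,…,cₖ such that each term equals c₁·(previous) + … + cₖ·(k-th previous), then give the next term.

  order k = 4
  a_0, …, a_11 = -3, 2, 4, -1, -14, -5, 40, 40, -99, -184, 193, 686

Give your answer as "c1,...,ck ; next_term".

  a_4 = 1·-1 + -3·4 + 1·2 + 1·-3 = -14
  a_5 = 1·-14 + -3·-1 + 1·4 + 1·2 = -5
  a_6 = 1·-5 + -3·-14 + 1·-1 + 1·4 = 40
  a_7 = 1·40 + -3·-5 + 1·-14 + 1·-1 = 40
  a_8 = 1·40 + -3·40 + 1·-5 + 1·-14 = -99
  a_9 = 1·-99 + -3·40 + 1·40 + 1·-5 = -184
  a_10 = 1·-184 + -3·-99 + 1·40 + 1·40 = 193
  a_11 = 1·193 + -3·-184 + 1·-99 + 1·40 = 686
  a_12 = 1·686 + -3·193 + 1·-184 + 1·-99 = -176

1,-3,1,1 ; -176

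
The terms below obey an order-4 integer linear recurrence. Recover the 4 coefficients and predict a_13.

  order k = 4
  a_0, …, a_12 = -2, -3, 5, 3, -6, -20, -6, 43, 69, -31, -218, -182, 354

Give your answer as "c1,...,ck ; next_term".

1,-2,-1,1 ; 905

  a_4 = 1·3 + -2·5 + -1·-3 + 1·-2 = -6
  a_5 = 1·-6 + -2·3 + -1·5 + 1·-3 = -20
  a_6 = 1·-20 + -2·-6 + -1·3 + 1·5 = -6
  a_7 = 1·-6 + -2·-20 + -1·-6 + 1·3 = 43
  a_8 = 1·43 + -2·-6 + -1·-20 + 1·-6 = 69
  a_9 = 1·69 + -2·43 + -1·-6 + 1·-20 = -31
  a_10 = 1·-31 + -2·69 + -1·43 + 1·-6 = -218
  a_11 = 1·-218 + -2·-31 + -1·69 + 1·43 = -182
  a_12 = 1·-182 + -2·-218 + -1·-31 + 1·69 = 354
  a_13 = 1·354 + -2·-182 + -1·-218 + 1·-31 = 905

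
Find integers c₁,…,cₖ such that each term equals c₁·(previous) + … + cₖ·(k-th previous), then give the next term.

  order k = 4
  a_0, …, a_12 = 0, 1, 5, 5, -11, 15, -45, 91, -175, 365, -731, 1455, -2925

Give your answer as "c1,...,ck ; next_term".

  a_4 = -2·5 + 0·5 + -1·1 + -2·0 = -11
  a_5 = -2·-11 + 0·5 + -1·5 + -2·1 = 15
  a_6 = -2·15 + 0·-11 + -1·5 + -2·5 = -45
  a_7 = -2·-45 + 0·15 + -1·-11 + -2·5 = 91
  a_8 = -2·91 + 0·-45 + -1·15 + -2·-11 = -175
  a_9 = -2·-175 + 0·91 + -1·-45 + -2·15 = 365
  a_10 = -2·365 + 0·-175 + -1·91 + -2·-45 = -731
  a_11 = -2·-731 + 0·365 + -1·-175 + -2·91 = 1455
  a_12 = -2·1455 + 0·-731 + -1·365 + -2·-175 = -2925
  a_13 = -2·-2925 + 0·1455 + -1·-731 + -2·365 = 5851

-2,0,-1,-2 ; 5851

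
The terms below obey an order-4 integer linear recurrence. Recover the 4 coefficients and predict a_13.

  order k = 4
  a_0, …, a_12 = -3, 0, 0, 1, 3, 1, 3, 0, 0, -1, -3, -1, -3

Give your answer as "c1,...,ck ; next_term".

0,1,0,-1 ; 0

  a_4 = 0·1 + 1·0 + 0·0 + -1·-3 = 3
  a_5 = 0·3 + 1·1 + 0·0 + -1·0 = 1
  a_6 = 0·1 + 1·3 + 0·1 + -1·0 = 3
  a_7 = 0·3 + 1·1 + 0·3 + -1·1 = 0
  a_8 = 0·0 + 1·3 + 0·1 + -1·3 = 0
  a_9 = 0·0 + 1·0 + 0·3 + -1·1 = -1
  a_10 = 0·-1 + 1·0 + 0·0 + -1·3 = -3
  a_11 = 0·-3 + 1·-1 + 0·0 + -1·0 = -1
  a_12 = 0·-1 + 1·-3 + 0·-1 + -1·0 = -3
  a_13 = 0·-3 + 1·-1 + 0·-3 + -1·-1 = 0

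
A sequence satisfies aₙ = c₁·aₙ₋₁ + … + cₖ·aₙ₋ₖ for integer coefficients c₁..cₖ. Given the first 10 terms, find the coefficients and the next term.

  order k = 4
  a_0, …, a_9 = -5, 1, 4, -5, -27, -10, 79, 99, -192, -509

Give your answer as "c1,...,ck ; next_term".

1,-3,0,2 ; 225

  a_4 = 1·-5 + -3·4 + 0·1 + 2·-5 = -27
  a_5 = 1·-27 + -3·-5 + 0·4 + 2·1 = -10
  a_6 = 1·-10 + -3·-27 + 0·-5 + 2·4 = 79
  a_7 = 1·79 + -3·-10 + 0·-27 + 2·-5 = 99
  a_8 = 1·99 + -3·79 + 0·-10 + 2·-27 = -192
  a_9 = 1·-192 + -3·99 + 0·79 + 2·-10 = -509
  a_10 = 1·-509 + -3·-192 + 0·99 + 2·79 = 225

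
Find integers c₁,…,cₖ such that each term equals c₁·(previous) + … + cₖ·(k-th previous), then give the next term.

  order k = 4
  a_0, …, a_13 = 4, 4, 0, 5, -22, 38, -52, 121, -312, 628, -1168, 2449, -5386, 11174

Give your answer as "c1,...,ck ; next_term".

-2,-2,-4,1 ; -22540

  a_4 = -2·5 + -2·0 + -4·4 + 1·4 = -22
  a_5 = -2·-22 + -2·5 + -4·0 + 1·4 = 38
  a_6 = -2·38 + -2·-22 + -4·5 + 1·0 = -52
  a_7 = -2·-52 + -2·38 + -4·-22 + 1·5 = 121
  a_8 = -2·121 + -2·-52 + -4·38 + 1·-22 = -312
  a_9 = -2·-312 + -2·121 + -4·-52 + 1·38 = 628
  a_10 = -2·628 + -2·-312 + -4·121 + 1·-52 = -1168
  a_11 = -2·-1168 + -2·628 + -4·-312 + 1·121 = 2449
  a_12 = -2·2449 + -2·-1168 + -4·628 + 1·-312 = -5386
  a_13 = -2·-5386 + -2·2449 + -4·-1168 + 1·628 = 11174
  a_14 = -2·11174 + -2·-5386 + -4·2449 + 1·-1168 = -22540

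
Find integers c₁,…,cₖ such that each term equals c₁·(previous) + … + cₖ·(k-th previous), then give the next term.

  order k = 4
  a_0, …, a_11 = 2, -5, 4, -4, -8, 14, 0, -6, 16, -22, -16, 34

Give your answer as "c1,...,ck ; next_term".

0,-1,0,-2 ; -16

  a_4 = 0·-4 + -1·4 + 0·-5 + -2·2 = -8
  a_5 = 0·-8 + -1·-4 + 0·4 + -2·-5 = 14
  a_6 = 0·14 + -1·-8 + 0·-4 + -2·4 = 0
  a_7 = 0·0 + -1·14 + 0·-8 + -2·-4 = -6
  a_8 = 0·-6 + -1·0 + 0·14 + -2·-8 = 16
  a_9 = 0·16 + -1·-6 + 0·0 + -2·14 = -22
  a_10 = 0·-22 + -1·16 + 0·-6 + -2·0 = -16
  a_11 = 0·-16 + -1·-22 + 0·16 + -2·-6 = 34
  a_12 = 0·34 + -1·-16 + 0·-22 + -2·16 = -16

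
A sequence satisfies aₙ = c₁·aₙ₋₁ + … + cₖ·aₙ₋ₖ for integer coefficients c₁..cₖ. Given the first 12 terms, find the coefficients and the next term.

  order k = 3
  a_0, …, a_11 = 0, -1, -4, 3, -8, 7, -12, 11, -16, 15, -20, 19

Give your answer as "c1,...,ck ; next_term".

  a_3 = -1·-4 + 1·-1 + 1·0 = 3
  a_4 = -1·3 + 1·-4 + 1·-1 = -8
  a_5 = -1·-8 + 1·3 + 1·-4 = 7
  a_6 = -1·7 + 1·-8 + 1·3 = -12
  a_7 = -1·-12 + 1·7 + 1·-8 = 11
  a_8 = -1·11 + 1·-12 + 1·7 = -16
  a_9 = -1·-16 + 1·11 + 1·-12 = 15
  a_10 = -1·15 + 1·-16 + 1·11 = -20
  a_11 = -1·-20 + 1·15 + 1·-16 = 19
  a_12 = -1·19 + 1·-20 + 1·15 = -24

-1,1,1 ; -24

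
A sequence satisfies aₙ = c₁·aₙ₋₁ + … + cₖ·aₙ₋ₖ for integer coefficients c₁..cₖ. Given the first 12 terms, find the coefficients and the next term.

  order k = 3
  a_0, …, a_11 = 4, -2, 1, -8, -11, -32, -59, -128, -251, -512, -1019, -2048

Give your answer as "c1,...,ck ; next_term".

2,1,-2 ; -4091

  a_3 = 2·1 + 1·-2 + -2·4 = -8
  a_4 = 2·-8 + 1·1 + -2·-2 = -11
  a_5 = 2·-11 + 1·-8 + -2·1 = -32
  a_6 = 2·-32 + 1·-11 + -2·-8 = -59
  a_7 = 2·-59 + 1·-32 + -2·-11 = -128
  a_8 = 2·-128 + 1·-59 + -2·-32 = -251
  a_9 = 2·-251 + 1·-128 + -2·-59 = -512
  a_10 = 2·-512 + 1·-251 + -2·-128 = -1019
  a_11 = 2·-1019 + 1·-512 + -2·-251 = -2048
  a_12 = 2·-2048 + 1·-1019 + -2·-512 = -4091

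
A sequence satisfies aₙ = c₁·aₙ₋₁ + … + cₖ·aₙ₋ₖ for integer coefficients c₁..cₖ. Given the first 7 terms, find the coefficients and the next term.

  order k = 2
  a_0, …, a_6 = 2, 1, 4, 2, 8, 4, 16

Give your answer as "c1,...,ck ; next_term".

0,2 ; 8

  a_2 = 0·1 + 2·2 = 4
  a_3 = 0·4 + 2·1 = 2
  a_4 = 0·2 + 2·4 = 8
  a_5 = 0·8 + 2·2 = 4
  a_6 = 0·4 + 2·8 = 16
  a_7 = 0·16 + 2·4 = 8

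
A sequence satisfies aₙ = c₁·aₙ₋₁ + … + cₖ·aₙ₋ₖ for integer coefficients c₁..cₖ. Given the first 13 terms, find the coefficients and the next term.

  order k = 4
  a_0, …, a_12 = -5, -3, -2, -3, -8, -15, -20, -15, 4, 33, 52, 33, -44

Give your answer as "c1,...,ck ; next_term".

2,-1,-2,2 ; -159

  a_4 = 2·-3 + -1·-2 + -2·-3 + 2·-5 = -8
  a_5 = 2·-8 + -1·-3 + -2·-2 + 2·-3 = -15
  a_6 = 2·-15 + -1·-8 + -2·-3 + 2·-2 = -20
  a_7 = 2·-20 + -1·-15 + -2·-8 + 2·-3 = -15
  a_8 = 2·-15 + -1·-20 + -2·-15 + 2·-8 = 4
  a_9 = 2·4 + -1·-15 + -2·-20 + 2·-15 = 33
  a_10 = 2·33 + -1·4 + -2·-15 + 2·-20 = 52
  a_11 = 2·52 + -1·33 + -2·4 + 2·-15 = 33
  a_12 = 2·33 + -1·52 + -2·33 + 2·4 = -44
  a_13 = 2·-44 + -1·33 + -2·52 + 2·33 = -159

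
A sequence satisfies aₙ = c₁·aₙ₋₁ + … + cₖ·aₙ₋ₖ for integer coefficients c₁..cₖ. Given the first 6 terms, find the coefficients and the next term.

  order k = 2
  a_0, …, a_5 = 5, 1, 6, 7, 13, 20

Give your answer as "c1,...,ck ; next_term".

  a_2 = 1·1 + 1·5 = 6
  a_3 = 1·6 + 1·1 = 7
  a_4 = 1·7 + 1·6 = 13
  a_5 = 1·13 + 1·7 = 20
  a_6 = 1·20 + 1·13 = 33

1,1 ; 33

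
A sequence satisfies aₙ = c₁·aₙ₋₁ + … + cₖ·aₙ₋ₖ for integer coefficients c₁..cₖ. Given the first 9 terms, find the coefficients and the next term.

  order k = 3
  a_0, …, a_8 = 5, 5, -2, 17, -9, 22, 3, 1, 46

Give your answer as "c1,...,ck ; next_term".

  a_3 = -1·-2 + 1·5 + 2·5 = 17
  a_4 = -1·17 + 1·-2 + 2·5 = -9
  a_5 = -1·-9 + 1·17 + 2·-2 = 22
  a_6 = -1·22 + 1·-9 + 2·17 = 3
  a_7 = -1·3 + 1·22 + 2·-9 = 1
  a_8 = -1·1 + 1·3 + 2·22 = 46
  a_9 = -1·46 + 1·1 + 2·3 = -39

-1,1,2 ; -39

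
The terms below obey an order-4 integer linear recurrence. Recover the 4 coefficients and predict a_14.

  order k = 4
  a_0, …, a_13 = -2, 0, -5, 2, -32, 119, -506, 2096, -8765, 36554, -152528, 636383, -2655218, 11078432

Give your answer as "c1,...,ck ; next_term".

-3,4,-3,3 ; -46222901

  a_4 = -3·2 + 4·-5 + -3·0 + 3·-2 = -32
  a_5 = -3·-32 + 4·2 + -3·-5 + 3·0 = 119
  a_6 = -3·119 + 4·-32 + -3·2 + 3·-5 = -506
  a_7 = -3·-506 + 4·119 + -3·-32 + 3·2 = 2096
  a_8 = -3·2096 + 4·-506 + -3·119 + 3·-32 = -8765
  a_9 = -3·-8765 + 4·2096 + -3·-506 + 3·119 = 36554
  a_10 = -3·36554 + 4·-8765 + -3·2096 + 3·-506 = -152528
  a_11 = -3·-152528 + 4·36554 + -3·-8765 + 3·2096 = 636383
  a_12 = -3·636383 + 4·-152528 + -3·36554 + 3·-8765 = -2655218
  a_13 = -3·-2655218 + 4·636383 + -3·-152528 + 3·36554 = 11078432
  a_14 = -3·11078432 + 4·-2655218 + -3·636383 + 3·-152528 = -46222901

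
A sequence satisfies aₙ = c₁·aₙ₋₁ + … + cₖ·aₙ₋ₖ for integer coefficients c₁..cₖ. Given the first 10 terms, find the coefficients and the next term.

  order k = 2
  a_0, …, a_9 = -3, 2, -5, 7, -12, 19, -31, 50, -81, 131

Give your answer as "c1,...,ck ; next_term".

  a_2 = -1·2 + 1·-3 = -5
  a_3 = -1·-5 + 1·2 = 7
  a_4 = -1·7 + 1·-5 = -12
  a_5 = -1·-12 + 1·7 = 19
  a_6 = -1·19 + 1·-12 = -31
  a_7 = -1·-31 + 1·19 = 50
  a_8 = -1·50 + 1·-31 = -81
  a_9 = -1·-81 + 1·50 = 131
  a_10 = -1·131 + 1·-81 = -212

-1,1 ; -212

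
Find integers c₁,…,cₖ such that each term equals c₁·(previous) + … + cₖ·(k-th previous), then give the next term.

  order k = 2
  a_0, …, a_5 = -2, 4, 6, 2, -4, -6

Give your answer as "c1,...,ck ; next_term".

1,-1 ; -2

  a_2 = 1·4 + -1·-2 = 6
  a_3 = 1·6 + -1·4 = 2
  a_4 = 1·2 + -1·6 = -4
  a_5 = 1·-4 + -1·2 = -6
  a_6 = 1·-6 + -1·-4 = -2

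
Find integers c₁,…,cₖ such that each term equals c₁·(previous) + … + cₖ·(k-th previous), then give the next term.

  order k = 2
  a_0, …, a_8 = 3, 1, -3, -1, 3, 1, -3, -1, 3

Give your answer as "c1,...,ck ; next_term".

0,-1 ; 1

  a_2 = 0·1 + -1·3 = -3
  a_3 = 0·-3 + -1·1 = -1
  a_4 = 0·-1 + -1·-3 = 3
  a_5 = 0·3 + -1·-1 = 1
  a_6 = 0·1 + -1·3 = -3
  a_7 = 0·-3 + -1·1 = -1
  a_8 = 0·-1 + -1·-3 = 3
  a_9 = 0·3 + -1·-1 = 1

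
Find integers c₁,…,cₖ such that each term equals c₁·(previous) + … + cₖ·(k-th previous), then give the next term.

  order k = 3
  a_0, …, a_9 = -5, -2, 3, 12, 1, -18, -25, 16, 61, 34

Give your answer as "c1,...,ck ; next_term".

  a_3 = 0·3 + -1·-2 + -2·-5 = 12
  a_4 = 0·12 + -1·3 + -2·-2 = 1
  a_5 = 0·1 + -1·12 + -2·3 = -18
  a_6 = 0·-18 + -1·1 + -2·12 = -25
  a_7 = 0·-25 + -1·-18 + -2·1 = 16
  a_8 = 0·16 + -1·-25 + -2·-18 = 61
  a_9 = 0·61 + -1·16 + -2·-25 = 34
  a_10 = 0·34 + -1·61 + -2·16 = -93

0,-1,-2 ; -93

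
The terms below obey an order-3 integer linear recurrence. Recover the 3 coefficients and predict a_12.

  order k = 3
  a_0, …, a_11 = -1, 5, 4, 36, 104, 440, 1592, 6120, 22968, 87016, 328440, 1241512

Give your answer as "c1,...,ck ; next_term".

  a_3 = 3·4 + 4·5 + -4·-1 = 36
  a_4 = 3·36 + 4·4 + -4·5 = 104
  a_5 = 3·104 + 4·36 + -4·4 = 440
  a_6 = 3·440 + 4·104 + -4·36 = 1592
  a_7 = 3·1592 + 4·440 + -4·104 = 6120
  a_8 = 3·6120 + 4·1592 + -4·440 = 22968
  a_9 = 3·22968 + 4·6120 + -4·1592 = 87016
  a_10 = 3·87016 + 4·22968 + -4·6120 = 328440
  a_11 = 3·328440 + 4·87016 + -4·22968 = 1241512
  a_12 = 3·1241512 + 4·328440 + -4·87016 = 4690232

3,4,-4 ; 4690232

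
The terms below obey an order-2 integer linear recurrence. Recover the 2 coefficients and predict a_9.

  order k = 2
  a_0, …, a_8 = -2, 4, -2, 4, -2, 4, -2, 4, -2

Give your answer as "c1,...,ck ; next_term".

  a_2 = 0·4 + 1·-2 = -2
  a_3 = 0·-2 + 1·4 = 4
  a_4 = 0·4 + 1·-2 = -2
  a_5 = 0·-2 + 1·4 = 4
  a_6 = 0·4 + 1·-2 = -2
  a_7 = 0·-2 + 1·4 = 4
  a_8 = 0·4 + 1·-2 = -2
  a_9 = 0·-2 + 1·4 = 4

0,1 ; 4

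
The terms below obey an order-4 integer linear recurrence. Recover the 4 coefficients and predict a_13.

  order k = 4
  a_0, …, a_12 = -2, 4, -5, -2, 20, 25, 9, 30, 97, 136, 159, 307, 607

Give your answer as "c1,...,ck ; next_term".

  a_4 = 2·-2 + -2·-5 + 3·4 + -1·-2 = 20
  a_5 = 2·20 + -2·-2 + 3·-5 + -1·4 = 25
  a_6 = 2·25 + -2·20 + 3·-2 + -1·-5 = 9
  a_7 = 2·9 + -2·25 + 3·20 + -1·-2 = 30
  a_8 = 2·30 + -2·9 + 3·25 + -1·20 = 97
  a_9 = 2·97 + -2·30 + 3·9 + -1·25 = 136
  a_10 = 2·136 + -2·97 + 3·30 + -1·9 = 159
  a_11 = 2·159 + -2·136 + 3·97 + -1·30 = 307
  a_12 = 2·307 + -2·159 + 3·136 + -1·97 = 607
  a_13 = 2·607 + -2·307 + 3·159 + -1·136 = 941

2,-2,3,-1 ; 941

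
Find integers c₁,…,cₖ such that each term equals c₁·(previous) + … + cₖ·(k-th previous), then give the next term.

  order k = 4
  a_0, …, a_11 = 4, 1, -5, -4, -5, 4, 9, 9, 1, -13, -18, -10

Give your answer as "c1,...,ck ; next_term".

  a_4 = 0·-4 + 0·-5 + -1·1 + -1·4 = -5
  a_5 = 0·-5 + 0·-4 + -1·-5 + -1·1 = 4
  a_6 = 0·4 + 0·-5 + -1·-4 + -1·-5 = 9
  a_7 = 0·9 + 0·4 + -1·-5 + -1·-4 = 9
  a_8 = 0·9 + 0·9 + -1·4 + -1·-5 = 1
  a_9 = 0·1 + 0·9 + -1·9 + -1·4 = -13
  a_10 = 0·-13 + 0·1 + -1·9 + -1·9 = -18
  a_11 = 0·-18 + 0·-13 + -1·1 + -1·9 = -10
  a_12 = 0·-10 + 0·-18 + -1·-13 + -1·1 = 12

0,0,-1,-1 ; 12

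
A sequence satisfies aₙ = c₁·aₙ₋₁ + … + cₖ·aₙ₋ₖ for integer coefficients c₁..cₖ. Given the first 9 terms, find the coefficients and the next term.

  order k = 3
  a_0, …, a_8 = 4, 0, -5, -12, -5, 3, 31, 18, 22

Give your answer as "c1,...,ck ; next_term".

  a_3 = 0·-5 + 1·0 + -3·4 = -12
  a_4 = 0·-12 + 1·-5 + -3·0 = -5
  a_5 = 0·-5 + 1·-12 + -3·-5 = 3
  a_6 = 0·3 + 1·-5 + -3·-12 = 31
  a_7 = 0·31 + 1·3 + -3·-5 = 18
  a_8 = 0·18 + 1·31 + -3·3 = 22
  a_9 = 0·22 + 1·18 + -3·31 = -75

0,1,-3 ; -75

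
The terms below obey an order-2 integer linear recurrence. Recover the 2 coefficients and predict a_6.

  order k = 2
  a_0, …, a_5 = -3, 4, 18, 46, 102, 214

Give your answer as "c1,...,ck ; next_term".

  a_2 = 3·4 + -2·-3 = 18
  a_3 = 3·18 + -2·4 = 46
  a_4 = 3·46 + -2·18 = 102
  a_5 = 3·102 + -2·46 = 214
  a_6 = 3·214 + -2·102 = 438

3,-2 ; 438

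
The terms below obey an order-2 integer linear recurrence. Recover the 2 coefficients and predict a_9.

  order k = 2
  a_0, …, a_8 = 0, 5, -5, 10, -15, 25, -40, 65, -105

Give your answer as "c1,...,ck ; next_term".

-1,1 ; 170

  a_2 = -1·5 + 1·0 = -5
  a_3 = -1·-5 + 1·5 = 10
  a_4 = -1·10 + 1·-5 = -15
  a_5 = -1·-15 + 1·10 = 25
  a_6 = -1·25 + 1·-15 = -40
  a_7 = -1·-40 + 1·25 = 65
  a_8 = -1·65 + 1·-40 = -105
  a_9 = -1·-105 + 1·65 = 170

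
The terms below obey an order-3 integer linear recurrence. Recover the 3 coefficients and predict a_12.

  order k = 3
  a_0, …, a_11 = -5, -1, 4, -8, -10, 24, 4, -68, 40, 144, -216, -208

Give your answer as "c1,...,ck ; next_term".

0,-2,2 ; 720

  a_3 = 0·4 + -2·-1 + 2·-5 = -8
  a_4 = 0·-8 + -2·4 + 2·-1 = -10
  a_5 = 0·-10 + -2·-8 + 2·4 = 24
  a_6 = 0·24 + -2·-10 + 2·-8 = 4
  a_7 = 0·4 + -2·24 + 2·-10 = -68
  a_8 = 0·-68 + -2·4 + 2·24 = 40
  a_9 = 0·40 + -2·-68 + 2·4 = 144
  a_10 = 0·144 + -2·40 + 2·-68 = -216
  a_11 = 0·-216 + -2·144 + 2·40 = -208
  a_12 = 0·-208 + -2·-216 + 2·144 = 720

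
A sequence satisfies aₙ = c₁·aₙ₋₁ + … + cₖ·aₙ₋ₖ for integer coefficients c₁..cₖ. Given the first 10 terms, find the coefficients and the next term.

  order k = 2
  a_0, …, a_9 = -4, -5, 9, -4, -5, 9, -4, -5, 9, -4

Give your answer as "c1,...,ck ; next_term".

-1,-1 ; -5

  a_2 = -1·-5 + -1·-4 = 9
  a_3 = -1·9 + -1·-5 = -4
  a_4 = -1·-4 + -1·9 = -5
  a_5 = -1·-5 + -1·-4 = 9
  a_6 = -1·9 + -1·-5 = -4
  a_7 = -1·-4 + -1·9 = -5
  a_8 = -1·-5 + -1·-4 = 9
  a_9 = -1·9 + -1·-5 = -4
  a_10 = -1·-4 + -1·9 = -5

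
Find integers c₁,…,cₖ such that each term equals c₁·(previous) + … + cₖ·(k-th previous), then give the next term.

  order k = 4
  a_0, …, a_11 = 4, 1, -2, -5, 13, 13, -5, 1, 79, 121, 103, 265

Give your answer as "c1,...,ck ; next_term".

1,0,2,4 ; 823

  a_4 = 1·-5 + 0·-2 + 2·1 + 4·4 = 13
  a_5 = 1·13 + 0·-5 + 2·-2 + 4·1 = 13
  a_6 = 1·13 + 0·13 + 2·-5 + 4·-2 = -5
  a_7 = 1·-5 + 0·13 + 2·13 + 4·-5 = 1
  a_8 = 1·1 + 0·-5 + 2·13 + 4·13 = 79
  a_9 = 1·79 + 0·1 + 2·-5 + 4·13 = 121
  a_10 = 1·121 + 0·79 + 2·1 + 4·-5 = 103
  a_11 = 1·103 + 0·121 + 2·79 + 4·1 = 265
  a_12 = 1·265 + 0·103 + 2·121 + 4·79 = 823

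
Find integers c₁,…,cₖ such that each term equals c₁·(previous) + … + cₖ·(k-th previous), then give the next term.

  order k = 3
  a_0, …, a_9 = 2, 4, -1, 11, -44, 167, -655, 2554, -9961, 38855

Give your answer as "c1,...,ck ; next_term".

-3,3,-2 ; -151556

  a_3 = -3·-1 + 3·4 + -2·2 = 11
  a_4 = -3·11 + 3·-1 + -2·4 = -44
  a_5 = -3·-44 + 3·11 + -2·-1 = 167
  a_6 = -3·167 + 3·-44 + -2·11 = -655
  a_7 = -3·-655 + 3·167 + -2·-44 = 2554
  a_8 = -3·2554 + 3·-655 + -2·167 = -9961
  a_9 = -3·-9961 + 3·2554 + -2·-655 = 38855
  a_10 = -3·38855 + 3·-9961 + -2·2554 = -151556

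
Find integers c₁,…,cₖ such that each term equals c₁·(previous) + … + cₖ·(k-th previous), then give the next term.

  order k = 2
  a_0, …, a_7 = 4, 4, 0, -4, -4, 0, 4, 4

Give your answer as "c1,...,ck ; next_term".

1,-1 ; 0

  a_2 = 1·4 + -1·4 = 0
  a_3 = 1·0 + -1·4 = -4
  a_4 = 1·-4 + -1·0 = -4
  a_5 = 1·-4 + -1·-4 = 0
  a_6 = 1·0 + -1·-4 = 4
  a_7 = 1·4 + -1·0 = 4
  a_8 = 1·4 + -1·4 = 0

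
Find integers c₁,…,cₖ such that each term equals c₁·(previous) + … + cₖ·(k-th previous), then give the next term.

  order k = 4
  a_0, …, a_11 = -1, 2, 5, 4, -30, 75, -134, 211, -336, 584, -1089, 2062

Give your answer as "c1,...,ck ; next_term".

-3,-3,-1,1 ; -3839

  a_4 = -3·4 + -3·5 + -1·2 + 1·-1 = -30
  a_5 = -3·-30 + -3·4 + -1·5 + 1·2 = 75
  a_6 = -3·75 + -3·-30 + -1·4 + 1·5 = -134
  a_7 = -3·-134 + -3·75 + -1·-30 + 1·4 = 211
  a_8 = -3·211 + -3·-134 + -1·75 + 1·-30 = -336
  a_9 = -3·-336 + -3·211 + -1·-134 + 1·75 = 584
  a_10 = -3·584 + -3·-336 + -1·211 + 1·-134 = -1089
  a_11 = -3·-1089 + -3·584 + -1·-336 + 1·211 = 2062
  a_12 = -3·2062 + -3·-1089 + -1·584 + 1·-336 = -3839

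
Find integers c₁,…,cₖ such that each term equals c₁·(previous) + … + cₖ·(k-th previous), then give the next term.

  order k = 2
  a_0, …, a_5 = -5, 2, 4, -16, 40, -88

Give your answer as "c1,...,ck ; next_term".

  a_2 = -3·2 + -2·-5 = 4
  a_3 = -3·4 + -2·2 = -16
  a_4 = -3·-16 + -2·4 = 40
  a_5 = -3·40 + -2·-16 = -88
  a_6 = -3·-88 + -2·40 = 184

-3,-2 ; 184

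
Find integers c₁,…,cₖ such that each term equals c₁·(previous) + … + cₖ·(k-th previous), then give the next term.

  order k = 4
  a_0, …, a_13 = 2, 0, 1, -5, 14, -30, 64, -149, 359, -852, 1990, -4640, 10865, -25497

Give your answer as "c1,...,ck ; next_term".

  a_4 = -3·-5 + -3·1 + -3·0 + 1·2 = 14
  a_5 = -3·14 + -3·-5 + -3·1 + 1·0 = -30
  a_6 = -3·-30 + -3·14 + -3·-5 + 1·1 = 64
  a_7 = -3·64 + -3·-30 + -3·14 + 1·-5 = -149
  a_8 = -3·-149 + -3·64 + -3·-30 + 1·14 = 359
  a_9 = -3·359 + -3·-149 + -3·64 + 1·-30 = -852
  a_10 = -3·-852 + -3·359 + -3·-149 + 1·64 = 1990
  a_11 = -3·1990 + -3·-852 + -3·359 + 1·-149 = -4640
  a_12 = -3·-4640 + -3·1990 + -3·-852 + 1·359 = 10865
  a_13 = -3·10865 + -3·-4640 + -3·1990 + 1·-852 = -25497
  a_14 = -3·-25497 + -3·10865 + -3·-4640 + 1·1990 = 59806

-3,-3,-3,1 ; 59806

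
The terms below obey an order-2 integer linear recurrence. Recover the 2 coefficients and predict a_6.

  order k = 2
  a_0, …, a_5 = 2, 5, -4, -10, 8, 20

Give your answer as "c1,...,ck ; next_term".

  a_2 = 0·5 + -2·2 = -4
  a_3 = 0·-4 + -2·5 = -10
  a_4 = 0·-10 + -2·-4 = 8
  a_5 = 0·8 + -2·-10 = 20
  a_6 = 0·20 + -2·8 = -16

0,-2 ; -16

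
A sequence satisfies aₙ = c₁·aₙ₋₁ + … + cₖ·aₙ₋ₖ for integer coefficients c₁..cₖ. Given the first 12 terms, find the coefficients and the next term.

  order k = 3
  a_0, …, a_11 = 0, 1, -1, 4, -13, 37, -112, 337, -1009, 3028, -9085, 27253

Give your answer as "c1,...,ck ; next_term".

  a_3 = -2·-1 + 2·1 + -3·0 = 4
  a_4 = -2·4 + 2·-1 + -3·1 = -13
  a_5 = -2·-13 + 2·4 + -3·-1 = 37
  a_6 = -2·37 + 2·-13 + -3·4 = -112
  a_7 = -2·-112 + 2·37 + -3·-13 = 337
  a_8 = -2·337 + 2·-112 + -3·37 = -1009
  a_9 = -2·-1009 + 2·337 + -3·-112 = 3028
  a_10 = -2·3028 + 2·-1009 + -3·337 = -9085
  a_11 = -2·-9085 + 2·3028 + -3·-1009 = 27253
  a_12 = -2·27253 + 2·-9085 + -3·3028 = -81760

-2,2,-3 ; -81760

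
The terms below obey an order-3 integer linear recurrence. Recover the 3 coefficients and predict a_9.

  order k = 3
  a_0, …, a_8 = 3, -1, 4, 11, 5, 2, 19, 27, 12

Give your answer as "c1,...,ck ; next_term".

1,-1,2 ; 23

  a_3 = 1·4 + -1·-1 + 2·3 = 11
  a_4 = 1·11 + -1·4 + 2·-1 = 5
  a_5 = 1·5 + -1·11 + 2·4 = 2
  a_6 = 1·2 + -1·5 + 2·11 = 19
  a_7 = 1·19 + -1·2 + 2·5 = 27
  a_8 = 1·27 + -1·19 + 2·2 = 12
  a_9 = 1·12 + -1·27 + 2·19 = 23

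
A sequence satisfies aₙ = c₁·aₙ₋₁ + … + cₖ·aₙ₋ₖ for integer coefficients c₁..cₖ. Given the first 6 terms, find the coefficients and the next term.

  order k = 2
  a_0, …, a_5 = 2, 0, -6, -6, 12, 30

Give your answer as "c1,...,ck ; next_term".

1,-3 ; -6

  a_2 = 1·0 + -3·2 = -6
  a_3 = 1·-6 + -3·0 = -6
  a_4 = 1·-6 + -3·-6 = 12
  a_5 = 1·12 + -3·-6 = 30
  a_6 = 1·30 + -3·12 = -6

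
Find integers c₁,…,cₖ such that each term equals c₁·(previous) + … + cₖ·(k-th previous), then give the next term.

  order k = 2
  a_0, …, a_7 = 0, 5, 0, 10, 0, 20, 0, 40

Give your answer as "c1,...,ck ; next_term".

  a_2 = 0·5 + 2·0 = 0
  a_3 = 0·0 + 2·5 = 10
  a_4 = 0·10 + 2·0 = 0
  a_5 = 0·0 + 2·10 = 20
  a_6 = 0·20 + 2·0 = 0
  a_7 = 0·0 + 2·20 = 40
  a_8 = 0·40 + 2·0 = 0

0,2 ; 0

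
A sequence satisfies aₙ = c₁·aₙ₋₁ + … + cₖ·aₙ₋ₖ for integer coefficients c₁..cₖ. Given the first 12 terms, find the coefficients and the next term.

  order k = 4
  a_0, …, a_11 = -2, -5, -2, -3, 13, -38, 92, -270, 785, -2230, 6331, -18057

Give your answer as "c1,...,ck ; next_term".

  a_4 = -2·-3 + 1·-2 + -3·-5 + 3·-2 = 13
  a_5 = -2·13 + 1·-3 + -3·-2 + 3·-5 = -38
  a_6 = -2·-38 + 1·13 + -3·-3 + 3·-2 = 92
  a_7 = -2·92 + 1·-38 + -3·13 + 3·-3 = -270
  a_8 = -2·-270 + 1·92 + -3·-38 + 3·13 = 785
  a_9 = -2·785 + 1·-270 + -3·92 + 3·-38 = -2230
  a_10 = -2·-2230 + 1·785 + -3·-270 + 3·92 = 6331
  a_11 = -2·6331 + 1·-2230 + -3·785 + 3·-270 = -18057
  a_12 = -2·-18057 + 1·6331 + -3·-2230 + 3·785 = 51490

-2,1,-3,3 ; 51490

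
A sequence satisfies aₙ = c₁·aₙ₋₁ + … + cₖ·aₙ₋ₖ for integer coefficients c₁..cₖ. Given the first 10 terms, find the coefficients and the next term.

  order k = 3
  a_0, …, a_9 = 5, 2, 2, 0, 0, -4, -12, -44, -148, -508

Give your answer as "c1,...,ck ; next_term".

  a_3 = 3·2 + 2·2 + -2·5 = 0
  a_4 = 3·0 + 2·2 + -2·2 = 0
  a_5 = 3·0 + 2·0 + -2·2 = -4
  a_6 = 3·-4 + 2·0 + -2·0 = -12
  a_7 = 3·-12 + 2·-4 + -2·0 = -44
  a_8 = 3·-44 + 2·-12 + -2·-4 = -148
  a_9 = 3·-148 + 2·-44 + -2·-12 = -508
  a_10 = 3·-508 + 2·-148 + -2·-44 = -1732

3,2,-2 ; -1732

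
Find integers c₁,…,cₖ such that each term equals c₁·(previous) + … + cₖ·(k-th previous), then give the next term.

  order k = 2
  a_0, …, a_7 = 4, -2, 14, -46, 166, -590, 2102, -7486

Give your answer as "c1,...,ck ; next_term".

  a_2 = -3·-2 + 2·4 = 14
  a_3 = -3·14 + 2·-2 = -46
  a_4 = -3·-46 + 2·14 = 166
  a_5 = -3·166 + 2·-46 = -590
  a_6 = -3·-590 + 2·166 = 2102
  a_7 = -3·2102 + 2·-590 = -7486
  a_8 = -3·-7486 + 2·2102 = 26662

-3,2 ; 26662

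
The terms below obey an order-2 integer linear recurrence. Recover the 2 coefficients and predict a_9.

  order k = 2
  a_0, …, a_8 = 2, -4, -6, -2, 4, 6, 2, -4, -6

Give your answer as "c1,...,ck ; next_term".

  a_2 = 1·-4 + -1·2 = -6
  a_3 = 1·-6 + -1·-4 = -2
  a_4 = 1·-2 + -1·-6 = 4
  a_5 = 1·4 + -1·-2 = 6
  a_6 = 1·6 + -1·4 = 2
  a_7 = 1·2 + -1·6 = -4
  a_8 = 1·-4 + -1·2 = -6
  a_9 = 1·-6 + -1·-4 = -2

1,-1 ; -2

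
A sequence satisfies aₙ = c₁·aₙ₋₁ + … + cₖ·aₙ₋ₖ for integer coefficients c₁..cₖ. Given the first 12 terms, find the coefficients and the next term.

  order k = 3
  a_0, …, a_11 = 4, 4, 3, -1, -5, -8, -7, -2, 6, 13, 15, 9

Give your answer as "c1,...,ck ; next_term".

1,0,-1 ; -4

  a_3 = 1·3 + 0·4 + -1·4 = -1
  a_4 = 1·-1 + 0·3 + -1·4 = -5
  a_5 = 1·-5 + 0·-1 + -1·3 = -8
  a_6 = 1·-8 + 0·-5 + -1·-1 = -7
  a_7 = 1·-7 + 0·-8 + -1·-5 = -2
  a_8 = 1·-2 + 0·-7 + -1·-8 = 6
  a_9 = 1·6 + 0·-2 + -1·-7 = 13
  a_10 = 1·13 + 0·6 + -1·-2 = 15
  a_11 = 1·15 + 0·13 + -1·6 = 9
  a_12 = 1·9 + 0·15 + -1·13 = -4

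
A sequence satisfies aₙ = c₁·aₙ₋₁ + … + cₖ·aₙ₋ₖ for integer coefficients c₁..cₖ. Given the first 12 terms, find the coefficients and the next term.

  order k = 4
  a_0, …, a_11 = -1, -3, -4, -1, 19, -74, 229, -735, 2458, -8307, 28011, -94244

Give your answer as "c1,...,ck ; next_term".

  a_4 = -4·-1 + -3·-4 + -2·-3 + 3·-1 = 19
  a_5 = -4·19 + -3·-1 + -2·-4 + 3·-3 = -74
  a_6 = -4·-74 + -3·19 + -2·-1 + 3·-4 = 229
  a_7 = -4·229 + -3·-74 + -2·19 + 3·-1 = -735
  a_8 = -4·-735 + -3·229 + -2·-74 + 3·19 = 2458
  a_9 = -4·2458 + -3·-735 + -2·229 + 3·-74 = -8307
  a_10 = -4·-8307 + -3·2458 + -2·-735 + 3·229 = 28011
  a_11 = -4·28011 + -3·-8307 + -2·2458 + 3·-735 = -94244
  a_12 = -4·-94244 + -3·28011 + -2·-8307 + 3·2458 = 316931

-4,-3,-2,3 ; 316931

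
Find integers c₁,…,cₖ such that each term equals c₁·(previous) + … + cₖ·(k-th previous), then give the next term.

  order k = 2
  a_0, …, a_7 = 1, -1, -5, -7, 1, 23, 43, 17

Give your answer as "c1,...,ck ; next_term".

  a_2 = 2·-1 + -3·1 = -5
  a_3 = 2·-5 + -3·-1 = -7
  a_4 = 2·-7 + -3·-5 = 1
  a_5 = 2·1 + -3·-7 = 23
  a_6 = 2·23 + -3·1 = 43
  a_7 = 2·43 + -3·23 = 17
  a_8 = 2·17 + -3·43 = -95

2,-3 ; -95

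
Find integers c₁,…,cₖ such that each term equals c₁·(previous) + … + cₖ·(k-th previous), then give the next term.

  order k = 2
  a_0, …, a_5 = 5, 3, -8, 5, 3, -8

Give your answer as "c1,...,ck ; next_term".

  a_2 = -1·3 + -1·5 = -8
  a_3 = -1·-8 + -1·3 = 5
  a_4 = -1·5 + -1·-8 = 3
  a_5 = -1·3 + -1·5 = -8
  a_6 = -1·-8 + -1·3 = 5

-1,-1 ; 5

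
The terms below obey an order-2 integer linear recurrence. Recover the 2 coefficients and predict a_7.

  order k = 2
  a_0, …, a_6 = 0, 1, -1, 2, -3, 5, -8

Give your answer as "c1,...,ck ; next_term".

  a_2 = -1·1 + 1·0 = -1
  a_3 = -1·-1 + 1·1 = 2
  a_4 = -1·2 + 1·-1 = -3
  a_5 = -1·-3 + 1·2 = 5
  a_6 = -1·5 + 1·-3 = -8
  a_7 = -1·-8 + 1·5 = 13

-1,1 ; 13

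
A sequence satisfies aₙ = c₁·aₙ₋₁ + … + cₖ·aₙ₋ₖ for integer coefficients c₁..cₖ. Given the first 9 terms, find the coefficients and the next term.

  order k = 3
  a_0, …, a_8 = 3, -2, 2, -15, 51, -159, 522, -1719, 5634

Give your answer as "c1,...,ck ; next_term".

-3,0,-3 ; -18468

  a_3 = -3·2 + 0·-2 + -3·3 = -15
  a_4 = -3·-15 + 0·2 + -3·-2 = 51
  a_5 = -3·51 + 0·-15 + -3·2 = -159
  a_6 = -3·-159 + 0·51 + -3·-15 = 522
  a_7 = -3·522 + 0·-159 + -3·51 = -1719
  a_8 = -3·-1719 + 0·522 + -3·-159 = 5634
  a_9 = -3·5634 + 0·-1719 + -3·522 = -18468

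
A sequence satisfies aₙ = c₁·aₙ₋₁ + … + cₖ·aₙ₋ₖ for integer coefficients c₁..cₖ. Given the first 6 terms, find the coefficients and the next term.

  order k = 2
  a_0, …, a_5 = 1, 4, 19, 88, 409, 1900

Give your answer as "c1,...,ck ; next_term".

  a_2 = 4·4 + 3·1 = 19
  a_3 = 4·19 + 3·4 = 88
  a_4 = 4·88 + 3·19 = 409
  a_5 = 4·409 + 3·88 = 1900
  a_6 = 4·1900 + 3·409 = 8827

4,3 ; 8827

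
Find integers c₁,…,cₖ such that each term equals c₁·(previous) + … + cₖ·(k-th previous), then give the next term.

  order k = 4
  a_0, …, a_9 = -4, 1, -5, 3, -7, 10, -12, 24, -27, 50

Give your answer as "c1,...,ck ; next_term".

  a_4 = 0·3 + 2·-5 + -1·1 + -1·-4 = -7
  a_5 = 0·-7 + 2·3 + -1·-5 + -1·1 = 10
  a_6 = 0·10 + 2·-7 + -1·3 + -1·-5 = -12
  a_7 = 0·-12 + 2·10 + -1·-7 + -1·3 = 24
  a_8 = 0·24 + 2·-12 + -1·10 + -1·-7 = -27
  a_9 = 0·-27 + 2·24 + -1·-12 + -1·10 = 50
  a_10 = 0·50 + 2·-27 + -1·24 + -1·-12 = -66

0,2,-1,-1 ; -66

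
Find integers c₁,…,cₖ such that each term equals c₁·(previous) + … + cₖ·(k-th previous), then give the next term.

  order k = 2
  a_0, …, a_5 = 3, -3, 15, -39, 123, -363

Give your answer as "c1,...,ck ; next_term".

-2,3 ; 1095

  a_2 = -2·-3 + 3·3 = 15
  a_3 = -2·15 + 3·-3 = -39
  a_4 = -2·-39 + 3·15 = 123
  a_5 = -2·123 + 3·-39 = -363
  a_6 = -2·-363 + 3·123 = 1095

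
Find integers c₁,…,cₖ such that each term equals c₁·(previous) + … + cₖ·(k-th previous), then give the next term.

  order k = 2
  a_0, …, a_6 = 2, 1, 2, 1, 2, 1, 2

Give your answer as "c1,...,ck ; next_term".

  a_2 = 0·1 + 1·2 = 2
  a_3 = 0·2 + 1·1 = 1
  a_4 = 0·1 + 1·2 = 2
  a_5 = 0·2 + 1·1 = 1
  a_6 = 0·1 + 1·2 = 2
  a_7 = 0·2 + 1·1 = 1

0,1 ; 1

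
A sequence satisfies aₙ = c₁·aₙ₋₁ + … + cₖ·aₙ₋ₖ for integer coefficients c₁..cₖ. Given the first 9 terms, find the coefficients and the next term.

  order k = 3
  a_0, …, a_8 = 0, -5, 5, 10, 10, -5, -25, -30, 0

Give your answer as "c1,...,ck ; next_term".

  a_3 = 1·5 + -1·-5 + -1·0 = 10
  a_4 = 1·10 + -1·5 + -1·-5 = 10
  a_5 = 1·10 + -1·10 + -1·5 = -5
  a_6 = 1·-5 + -1·10 + -1·10 = -25
  a_7 = 1·-25 + -1·-5 + -1·10 = -30
  a_8 = 1·-30 + -1·-25 + -1·-5 = 0
  a_9 = 1·0 + -1·-30 + -1·-25 = 55

1,-1,-1 ; 55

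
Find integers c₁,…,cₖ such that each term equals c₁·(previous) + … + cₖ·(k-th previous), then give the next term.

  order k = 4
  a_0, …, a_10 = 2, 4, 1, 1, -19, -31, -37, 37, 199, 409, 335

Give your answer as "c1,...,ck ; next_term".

1,0,-4,-2 ; -535

  a_4 = 1·1 + 0·1 + -4·4 + -2·2 = -19
  a_5 = 1·-19 + 0·1 + -4·1 + -2·4 = -31
  a_6 = 1·-31 + 0·-19 + -4·1 + -2·1 = -37
  a_7 = 1·-37 + 0·-31 + -4·-19 + -2·1 = 37
  a_8 = 1·37 + 0·-37 + -4·-31 + -2·-19 = 199
  a_9 = 1·199 + 0·37 + -4·-37 + -2·-31 = 409
  a_10 = 1·409 + 0·199 + -4·37 + -2·-37 = 335
  a_11 = 1·335 + 0·409 + -4·199 + -2·37 = -535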